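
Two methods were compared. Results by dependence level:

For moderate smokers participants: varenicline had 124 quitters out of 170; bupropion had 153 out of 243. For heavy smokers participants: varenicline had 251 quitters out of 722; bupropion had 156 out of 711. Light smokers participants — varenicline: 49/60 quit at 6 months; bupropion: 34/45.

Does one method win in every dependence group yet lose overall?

No

Moderate smokers: varenicline 124/170 = 72.9%, bupropion 153/243 = 63.0% → varenicline
Heavy smokers: varenicline 251/722 = 34.8%, bupropion 156/711 = 21.9% → varenicline
Light smokers: varenicline 49/60 = 81.7%, bupropion 34/45 = 75.6% → varenicline
Overall: varenicline 424/952 = 44.5%, bupropion 343/999 = 34.3% → varenicline
Varenicline wins overall and in every dependence group — no reversal.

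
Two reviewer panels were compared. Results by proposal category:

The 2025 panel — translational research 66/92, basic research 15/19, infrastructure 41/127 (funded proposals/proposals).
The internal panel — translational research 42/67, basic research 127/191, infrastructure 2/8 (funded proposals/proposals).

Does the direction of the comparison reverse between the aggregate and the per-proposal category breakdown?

Translational research: the 2025 panel 66/92 = 71.7%, the internal panel 42/67 = 62.7% → the 2025 panel
Basic research: the 2025 panel 15/19 = 78.9%, the internal panel 127/191 = 66.5% → the 2025 panel
Infrastructure: the 2025 panel 41/127 = 32.3%, the internal panel 2/8 = 25.0% → the 2025 panel
Overall: the 2025 panel 122/238 = 51.3%, the internal panel 171/266 = 64.3% → the internal panel
The 2025 panel wins each proposal group but the internal panel wins overall — the comparison reverses. The 2025 panel's proposals skew toward infrastructure, which has a lower base rate.

Yes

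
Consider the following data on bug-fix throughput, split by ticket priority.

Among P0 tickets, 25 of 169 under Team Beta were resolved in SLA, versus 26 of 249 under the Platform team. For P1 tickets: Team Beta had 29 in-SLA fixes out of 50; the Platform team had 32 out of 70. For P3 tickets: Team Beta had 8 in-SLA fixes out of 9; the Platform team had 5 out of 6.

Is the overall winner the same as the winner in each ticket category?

Yes

P0: Team Beta 25/169 = 14.8%, the Platform team 26/249 = 10.4% → Team Beta
P1: Team Beta 29/50 = 58.0%, the Platform team 32/70 = 45.7% → Team Beta
P3: Team Beta 8/9 = 88.9%, the Platform team 5/6 = 83.3% → Team Beta
Overall: Team Beta 62/228 = 27.2%, the Platform team 63/325 = 19.4% → Team Beta
Team Beta wins overall and in every ticket group — no reversal.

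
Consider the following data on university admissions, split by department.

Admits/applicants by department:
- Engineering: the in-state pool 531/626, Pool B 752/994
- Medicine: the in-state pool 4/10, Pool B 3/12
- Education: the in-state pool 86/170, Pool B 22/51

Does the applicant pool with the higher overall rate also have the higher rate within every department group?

Engineering: the in-state pool 531/626 = 84.8%, Pool B 752/994 = 75.7% → the in-state pool
Medicine: the in-state pool 4/10 = 40.0%, Pool B 3/12 = 25.0% → the in-state pool
Education: the in-state pool 86/170 = 50.6%, Pool B 22/51 = 43.1% → the in-state pool
Overall: the in-state pool 621/806 = 77.0%, Pool B 777/1057 = 73.5% → the in-state pool
The in-state pool wins overall and in every department group — no reversal.

Yes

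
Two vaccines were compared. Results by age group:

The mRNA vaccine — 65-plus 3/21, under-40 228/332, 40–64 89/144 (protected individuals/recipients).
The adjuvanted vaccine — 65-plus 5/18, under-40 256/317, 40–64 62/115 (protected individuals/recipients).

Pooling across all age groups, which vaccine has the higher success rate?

the adjuvanted vaccine

65-plus: the mRNA vaccine 3/21 = 14.3%, the adjuvanted vaccine 5/18 = 27.8% → the adjuvanted vaccine
Under-40: the mRNA vaccine 228/332 = 68.7%, the adjuvanted vaccine 256/317 = 80.8% → the adjuvanted vaccine
40–64: the mRNA vaccine 89/144 = 61.8%, the adjuvanted vaccine 62/115 = 53.9% → the mRNA vaccine
Overall: the mRNA vaccine 320/497 = 64.4%, the adjuvanted vaccine 323/450 = 71.8% → the adjuvanted vaccine
(Neither sweeps every age group, but the adjuvanted vaccine has the higher pooled rate.)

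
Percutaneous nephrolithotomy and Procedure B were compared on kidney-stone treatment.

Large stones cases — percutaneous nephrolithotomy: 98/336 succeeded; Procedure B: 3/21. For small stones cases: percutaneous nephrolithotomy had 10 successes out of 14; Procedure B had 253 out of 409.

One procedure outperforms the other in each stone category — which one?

percutaneous nephrolithotomy

Large stones: percutaneous nephrolithotomy 98/336 = 29.2%, Procedure B 3/21 = 14.3% → percutaneous nephrolithotomy
Small stones: percutaneous nephrolithotomy 10/14 = 71.4%, Procedure B 253/409 = 61.9% → percutaneous nephrolithotomy
Percutaneous nephrolithotomy has the higher rate in both groups.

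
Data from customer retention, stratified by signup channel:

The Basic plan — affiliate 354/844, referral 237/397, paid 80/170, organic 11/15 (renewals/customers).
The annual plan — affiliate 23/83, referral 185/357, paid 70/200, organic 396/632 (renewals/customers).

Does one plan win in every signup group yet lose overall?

Yes

Affiliate: the Basic plan 354/844 = 41.9%, the annual plan 23/83 = 27.7% → the Basic plan
Referral: the Basic plan 237/397 = 59.7%, the annual plan 185/357 = 51.8% → the Basic plan
Paid: the Basic plan 80/170 = 47.1%, the annual plan 70/200 = 35.0% → the Basic plan
Organic: the Basic plan 11/15 = 73.3%, the annual plan 396/632 = 62.7% → the Basic plan
Overall: the Basic plan 682/1426 = 47.8%, the annual plan 674/1272 = 53.0% → the annual plan
The Basic plan wins each signup group but the annual plan wins overall — the comparison reverses. The Basic plan's customers skew toward affiliate, which has a lower base rate.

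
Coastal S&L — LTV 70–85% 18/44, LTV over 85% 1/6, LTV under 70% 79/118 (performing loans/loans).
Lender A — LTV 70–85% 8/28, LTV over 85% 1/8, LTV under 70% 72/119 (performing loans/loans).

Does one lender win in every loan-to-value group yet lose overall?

No

LTV 70–85%: Coastal S&L 18/44 = 40.9%, Lender A 8/28 = 28.6% → Coastal S&L
LTV over 85%: Coastal S&L 1/6 = 16.7%, Lender A 1/8 = 12.5% → Coastal S&L
LTV under 70%: Coastal S&L 79/118 = 66.9%, Lender A 72/119 = 60.5% → Coastal S&L
Overall: Coastal S&L 98/168 = 58.3%, Lender A 81/155 = 52.3% → Coastal S&L
Coastal S&L wins overall and in every loan-to-value group — no reversal.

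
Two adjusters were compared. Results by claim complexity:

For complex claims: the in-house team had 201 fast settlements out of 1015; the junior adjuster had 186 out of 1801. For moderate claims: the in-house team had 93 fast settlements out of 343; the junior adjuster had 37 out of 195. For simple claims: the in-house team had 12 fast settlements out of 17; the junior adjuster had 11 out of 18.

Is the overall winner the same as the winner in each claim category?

Complex: the in-house team 201/1015 = 19.8%, the junior adjuster 186/1801 = 10.3% → the in-house team
Moderate: the in-house team 93/343 = 27.1%, the junior adjuster 37/195 = 19.0% → the in-house team
Simple: the in-house team 12/17 = 70.6%, the junior adjuster 11/18 = 61.1% → the in-house team
Overall: the in-house team 306/1375 = 22.3%, the junior adjuster 234/2014 = 11.6% → the in-house team
The in-house team wins overall and in every claim group — no reversal.

Yes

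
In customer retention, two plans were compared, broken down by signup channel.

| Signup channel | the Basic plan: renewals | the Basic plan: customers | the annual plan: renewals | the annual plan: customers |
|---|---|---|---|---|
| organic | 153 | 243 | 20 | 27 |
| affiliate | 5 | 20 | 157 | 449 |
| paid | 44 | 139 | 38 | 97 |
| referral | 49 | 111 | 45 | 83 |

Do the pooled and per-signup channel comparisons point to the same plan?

No

Organic: the Basic plan 153/243 = 63.0%, the annual plan 20/27 = 74.1% → the annual plan
Affiliate: the Basic plan 5/20 = 25.0%, the annual plan 157/449 = 35.0% → the annual plan
Paid: the Basic plan 44/139 = 31.7%, the annual plan 38/97 = 39.2% → the annual plan
Referral: the Basic plan 49/111 = 44.1%, the annual plan 45/83 = 54.2% → the annual plan
Overall: the Basic plan 251/513 = 48.9%, the annual plan 260/656 = 39.6% → the Basic plan
The annual plan wins each signup group but the Basic plan wins overall — the comparison reverses. The annual plan's customers skew toward affiliate, which has a lower base rate.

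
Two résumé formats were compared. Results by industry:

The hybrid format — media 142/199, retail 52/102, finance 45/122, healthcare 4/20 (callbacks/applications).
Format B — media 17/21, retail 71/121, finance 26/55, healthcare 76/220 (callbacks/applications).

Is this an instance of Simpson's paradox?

Media: the hybrid format 142/199 = 71.4%, Format B 17/21 = 81.0% → Format B
Retail: the hybrid format 52/102 = 51.0%, Format B 71/121 = 58.7% → Format B
Finance: the hybrid format 45/122 = 36.9%, Format B 26/55 = 47.3% → Format B
Healthcare: the hybrid format 4/20 = 20.0%, Format B 76/220 = 34.5% → Format B
Overall: the hybrid format 243/443 = 54.9%, Format B 190/417 = 45.6% → the hybrid format
Format B wins each industry group but the hybrid format wins overall — the comparison reverses. Format B's applications skew toward healthcare, which has a lower base rate.

Yes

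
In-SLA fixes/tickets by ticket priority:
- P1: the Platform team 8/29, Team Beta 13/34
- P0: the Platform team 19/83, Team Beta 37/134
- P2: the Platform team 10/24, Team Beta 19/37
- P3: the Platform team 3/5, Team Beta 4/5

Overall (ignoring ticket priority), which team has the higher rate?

P1: the Platform team 8/29 = 27.6%, Team Beta 13/34 = 38.2% → Team Beta
P0: the Platform team 19/83 = 22.9%, Team Beta 37/134 = 27.6% → Team Beta
P2: the Platform team 10/24 = 41.7%, Team Beta 19/37 = 51.4% → Team Beta
P3: the Platform team 3/5 = 60.0%, Team Beta 4/5 = 80.0% → Team Beta
Overall: the Platform team 40/141 = 28.4%, Team Beta 73/210 = 34.8% → Team Beta

Team Beta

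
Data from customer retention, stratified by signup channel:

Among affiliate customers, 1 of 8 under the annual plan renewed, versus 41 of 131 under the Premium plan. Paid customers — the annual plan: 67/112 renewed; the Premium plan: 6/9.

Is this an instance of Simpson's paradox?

Affiliate: the annual plan 1/8 = 12.5%, the Premium plan 41/131 = 31.3% → the Premium plan
Paid: the annual plan 67/112 = 59.8%, the Premium plan 6/9 = 66.7% → the Premium plan
Overall: the annual plan 68/120 = 56.7%, the Premium plan 47/140 = 33.6% → the annual plan
The Premium plan wins each signup group but the annual plan wins overall — the comparison reverses. The Premium plan's customers skew toward affiliate, which has a lower base rate.

Yes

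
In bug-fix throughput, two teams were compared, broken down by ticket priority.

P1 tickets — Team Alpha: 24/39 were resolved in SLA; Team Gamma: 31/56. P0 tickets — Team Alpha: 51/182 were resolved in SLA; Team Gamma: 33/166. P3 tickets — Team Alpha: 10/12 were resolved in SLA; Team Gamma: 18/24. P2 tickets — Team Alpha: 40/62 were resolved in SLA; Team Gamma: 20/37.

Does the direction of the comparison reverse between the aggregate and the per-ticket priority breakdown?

No

P1: Team Alpha 24/39 = 61.5%, Team Gamma 31/56 = 55.4% → Team Alpha
P0: Team Alpha 51/182 = 28.0%, Team Gamma 33/166 = 19.9% → Team Alpha
P3: Team Alpha 10/12 = 83.3%, Team Gamma 18/24 = 75.0% → Team Alpha
P2: Team Alpha 40/62 = 64.5%, Team Gamma 20/37 = 54.1% → Team Alpha
Overall: Team Alpha 125/295 = 42.4%, Team Gamma 102/283 = 36.0% → Team Alpha
Team Alpha wins overall and in every ticket group — no reversal.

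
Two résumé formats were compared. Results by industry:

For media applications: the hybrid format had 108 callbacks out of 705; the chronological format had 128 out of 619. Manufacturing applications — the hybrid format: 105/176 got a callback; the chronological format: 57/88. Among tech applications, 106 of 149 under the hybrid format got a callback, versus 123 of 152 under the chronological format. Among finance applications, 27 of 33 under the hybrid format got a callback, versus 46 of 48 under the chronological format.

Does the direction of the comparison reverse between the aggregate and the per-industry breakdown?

Media: the hybrid format 108/705 = 15.3%, the chronological format 128/619 = 20.7% → the chronological format
Manufacturing: the hybrid format 105/176 = 59.7%, the chronological format 57/88 = 64.8% → the chronological format
Tech: the hybrid format 106/149 = 71.1%, the chronological format 123/152 = 80.9% → the chronological format
Finance: the hybrid format 27/33 = 81.8%, the chronological format 46/48 = 95.8% → the chronological format
Overall: the hybrid format 346/1063 = 32.5%, the chronological format 354/907 = 39.0% → the chronological format
The chronological format wins overall and in every industry group — no reversal.

No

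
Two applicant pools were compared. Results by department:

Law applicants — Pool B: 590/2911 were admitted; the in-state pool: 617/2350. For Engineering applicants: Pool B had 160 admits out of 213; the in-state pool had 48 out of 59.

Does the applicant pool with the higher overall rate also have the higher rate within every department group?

Law: Pool B 590/2911 = 20.3%, the in-state pool 617/2350 = 26.3% → the in-state pool
Engineering: Pool B 160/213 = 75.1%, the in-state pool 48/59 = 81.4% → the in-state pool
Overall: Pool B 750/3124 = 24.0%, the in-state pool 665/2409 = 27.6% → the in-state pool
The in-state pool wins overall and in every department group — no reversal.

Yes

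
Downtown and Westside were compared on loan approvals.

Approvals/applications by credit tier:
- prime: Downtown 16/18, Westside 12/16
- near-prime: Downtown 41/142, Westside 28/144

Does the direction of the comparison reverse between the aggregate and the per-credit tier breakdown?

Prime: Downtown 16/18 = 88.9%, Westside 12/16 = 75.0% → Downtown
Near-prime: Downtown 41/142 = 28.9%, Westside 28/144 = 19.4% → Downtown
Overall: Downtown 57/160 = 35.6%, Westside 40/160 = 25.0% → Downtown
Downtown wins overall and in every credit group — no reversal.

No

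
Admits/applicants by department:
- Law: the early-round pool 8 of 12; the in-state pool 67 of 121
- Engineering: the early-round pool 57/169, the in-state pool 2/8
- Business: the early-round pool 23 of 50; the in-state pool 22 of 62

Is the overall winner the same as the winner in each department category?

No

Law: the early-round pool 8/12 = 66.7%, the in-state pool 67/121 = 55.4% → the early-round pool
Engineering: the early-round pool 57/169 = 33.7%, the in-state pool 2/8 = 25.0% → the early-round pool
Business: the early-round pool 23/50 = 46.0%, the in-state pool 22/62 = 35.5% → the early-round pool
Overall: the early-round pool 88/231 = 38.1%, the in-state pool 91/191 = 47.6% → the in-state pool
The early-round pool wins each department group but the in-state pool wins overall — the comparison reverses. The early-round pool's applicants skew toward Engineering, which has a lower base rate.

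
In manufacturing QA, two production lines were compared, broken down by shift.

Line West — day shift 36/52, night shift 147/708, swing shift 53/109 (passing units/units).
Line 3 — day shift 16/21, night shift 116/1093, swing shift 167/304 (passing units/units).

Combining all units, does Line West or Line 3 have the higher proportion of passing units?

Line West

Day shift: Line West 36/52 = 69.2%, Line 3 16/21 = 76.2% → Line 3
Night shift: Line West 147/708 = 20.8%, Line 3 116/1093 = 10.6% → Line West
Swing shift: Line West 53/109 = 48.6%, Line 3 167/304 = 54.9% → Line 3
Overall: Line West 236/869 = 27.2%, Line 3 299/1418 = 21.1% → Line West
(Neither sweeps every shift group, but Line West has the higher pooled rate.)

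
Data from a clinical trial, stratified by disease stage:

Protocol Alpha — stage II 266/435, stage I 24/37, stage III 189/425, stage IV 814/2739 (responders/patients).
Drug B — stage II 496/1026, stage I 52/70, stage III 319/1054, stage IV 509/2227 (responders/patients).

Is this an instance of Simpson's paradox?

Stage II: Protocol Alpha 266/435 = 61.1%, Drug B 496/1026 = 48.3% → Protocol Alpha
Stage I: Protocol Alpha 24/37 = 64.9%, Drug B 52/70 = 74.3% → Drug B
Stage III: Protocol Alpha 189/425 = 44.5%, Drug B 319/1054 = 30.3% → Protocol Alpha
Stage IV: Protocol Alpha 814/2739 = 29.7%, Drug B 509/2227 = 22.9% → Protocol Alpha
Overall: Protocol Alpha 1293/3636 = 35.6%, Drug B 1376/4377 = 31.4% → Protocol Alpha
Neither sweeps: Protocol Alpha wins 3 of 4 groups, Drug B wins 1. Protocol Alpha wins overall but not every group — no Simpson reversal.

No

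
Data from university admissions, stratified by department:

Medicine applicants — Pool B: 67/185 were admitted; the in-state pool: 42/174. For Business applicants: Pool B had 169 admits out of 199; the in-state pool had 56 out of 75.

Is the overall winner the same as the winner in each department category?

Yes

Medicine: Pool B 67/185 = 36.2%, the in-state pool 42/174 = 24.1% → Pool B
Business: Pool B 169/199 = 84.9%, the in-state pool 56/75 = 74.7% → Pool B
Overall: Pool B 236/384 = 61.5%, the in-state pool 98/249 = 39.4% → Pool B
Pool B wins overall and in every department group — no reversal.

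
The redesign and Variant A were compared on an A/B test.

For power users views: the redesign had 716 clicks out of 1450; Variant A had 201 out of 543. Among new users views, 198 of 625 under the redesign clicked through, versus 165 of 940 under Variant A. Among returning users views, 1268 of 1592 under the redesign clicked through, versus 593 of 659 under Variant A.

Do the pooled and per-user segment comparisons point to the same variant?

No

Power users: the redesign 716/1450 = 49.4%, Variant A 201/543 = 37.0% → the redesign
New users: the redesign 198/625 = 31.7%, Variant A 165/940 = 17.6% → the redesign
Returning users: the redesign 1268/1592 = 79.6%, Variant A 593/659 = 90.0% → Variant A
Overall: the redesign 2182/3667 = 59.5%, Variant A 959/2142 = 44.8% → the redesign
Neither sweeps: the redesign wins 2 of 3 groups, Variant A wins 1. The redesign wins overall but not every group — no Simpson reversal.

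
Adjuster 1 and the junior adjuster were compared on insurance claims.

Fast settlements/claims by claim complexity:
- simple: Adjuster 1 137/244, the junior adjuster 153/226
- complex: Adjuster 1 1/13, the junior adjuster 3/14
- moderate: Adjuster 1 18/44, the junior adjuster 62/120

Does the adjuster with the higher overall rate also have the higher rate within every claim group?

Simple: Adjuster 1 137/244 = 56.1%, the junior adjuster 153/226 = 67.7% → the junior adjuster
Complex: Adjuster 1 1/13 = 7.7%, the junior adjuster 3/14 = 21.4% → the junior adjuster
Moderate: Adjuster 1 18/44 = 40.9%, the junior adjuster 62/120 = 51.7% → the junior adjuster
Overall: Adjuster 1 156/301 = 51.8%, the junior adjuster 218/360 = 60.6% → the junior adjuster
The junior adjuster wins overall and in every claim group — no reversal.

Yes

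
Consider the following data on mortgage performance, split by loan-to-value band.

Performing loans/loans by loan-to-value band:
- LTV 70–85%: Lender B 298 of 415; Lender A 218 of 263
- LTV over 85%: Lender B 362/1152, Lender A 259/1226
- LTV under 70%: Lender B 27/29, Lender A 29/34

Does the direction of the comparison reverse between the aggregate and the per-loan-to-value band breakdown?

No

LTV 70–85%: Lender B 298/415 = 71.8%, Lender A 218/263 = 82.9% → Lender A
LTV over 85%: Lender B 362/1152 = 31.4%, Lender A 259/1226 = 21.1% → Lender B
LTV under 70%: Lender B 27/29 = 93.1%, Lender A 29/34 = 85.3% → Lender B
Overall: Lender B 687/1596 = 43.0%, Lender A 506/1523 = 33.2% → Lender B
Neither sweeps: Lender B wins 2 of 3 groups, Lender A wins 1. Lender B wins overall but not every group — no Simpson reversal.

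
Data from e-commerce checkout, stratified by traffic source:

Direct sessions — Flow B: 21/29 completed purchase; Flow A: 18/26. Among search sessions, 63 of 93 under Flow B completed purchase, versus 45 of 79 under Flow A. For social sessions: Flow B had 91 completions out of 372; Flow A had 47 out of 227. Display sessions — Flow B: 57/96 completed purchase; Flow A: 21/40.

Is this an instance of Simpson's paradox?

Direct: Flow B 21/29 = 72.4%, Flow A 18/26 = 69.2% → Flow B
Search: Flow B 63/93 = 67.7%, Flow A 45/79 = 57.0% → Flow B
Social: Flow B 91/372 = 24.5%, Flow A 47/227 = 20.7% → Flow B
Display: Flow B 57/96 = 59.4%, Flow A 21/40 = 52.5% → Flow B
Overall: Flow B 232/590 = 39.3%, Flow A 131/372 = 35.2% → Flow B
Flow B wins overall and in every traffic group — no reversal.

No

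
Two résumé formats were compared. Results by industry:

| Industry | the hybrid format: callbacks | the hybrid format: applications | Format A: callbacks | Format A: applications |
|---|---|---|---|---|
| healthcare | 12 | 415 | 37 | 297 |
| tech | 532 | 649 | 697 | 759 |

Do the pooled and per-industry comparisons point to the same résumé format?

Yes

Healthcare: the hybrid format 12/415 = 2.9%, Format A 37/297 = 12.5% → Format A
Tech: the hybrid format 532/649 = 82.0%, Format A 697/759 = 91.8% → Format A
Overall: the hybrid format 544/1064 = 51.1%, Format A 734/1056 = 69.5% → Format A
Format A wins overall and in every industry group — no reversal.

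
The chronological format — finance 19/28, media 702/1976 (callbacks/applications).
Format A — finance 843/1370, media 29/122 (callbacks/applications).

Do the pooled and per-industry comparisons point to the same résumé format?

No

Finance: the chronological format 19/28 = 67.9%, Format A 843/1370 = 61.5% → the chronological format
Media: the chronological format 702/1976 = 35.5%, Format A 29/122 = 23.8% → the chronological format
Overall: the chronological format 721/2004 = 36.0%, Format A 872/1492 = 58.4% → Format A
The chronological format wins each industry group but Format A wins overall — the comparison reverses. The chronological format's applications skew toward media, which has a lower base rate.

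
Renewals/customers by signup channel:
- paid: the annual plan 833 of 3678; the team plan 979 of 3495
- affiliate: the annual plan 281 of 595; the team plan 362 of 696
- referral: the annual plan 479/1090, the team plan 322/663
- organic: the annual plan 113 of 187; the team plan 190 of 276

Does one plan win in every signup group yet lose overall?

Paid: the annual plan 833/3678 = 22.6%, the team plan 979/3495 = 28.0% → the team plan
Affiliate: the annual plan 281/595 = 47.2%, the team plan 362/696 = 52.0% → the team plan
Referral: the annual plan 479/1090 = 43.9%, the team plan 322/663 = 48.6% → the team plan
Organic: the annual plan 113/187 = 60.4%, the team plan 190/276 = 68.8% → the team plan
Overall: the annual plan 1706/5550 = 30.7%, the team plan 1853/5130 = 36.1% → the team plan
The team plan wins overall and in every signup group — no reversal.

No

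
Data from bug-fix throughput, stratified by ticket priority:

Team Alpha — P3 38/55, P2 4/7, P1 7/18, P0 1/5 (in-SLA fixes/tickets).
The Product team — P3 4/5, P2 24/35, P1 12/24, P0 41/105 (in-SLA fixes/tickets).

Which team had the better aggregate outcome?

Team Alpha

P3: Team Alpha 38/55 = 69.1%, the Product team 4/5 = 80.0% → the Product team
P2: Team Alpha 4/7 = 57.1%, the Product team 24/35 = 68.6% → the Product team
P1: Team Alpha 7/18 = 38.9%, the Product team 12/24 = 50.0% → the Product team
P0: Team Alpha 1/5 = 20.0%, the Product team 41/105 = 39.0% → the Product team
Overall: Team Alpha 50/85 = 58.8%, the Product team 81/169 = 47.9% → Team Alpha
(The Product team wins every ticket group but Team Alpha wins overall — the Product team's tickets skew toward the low-rate P0 group.)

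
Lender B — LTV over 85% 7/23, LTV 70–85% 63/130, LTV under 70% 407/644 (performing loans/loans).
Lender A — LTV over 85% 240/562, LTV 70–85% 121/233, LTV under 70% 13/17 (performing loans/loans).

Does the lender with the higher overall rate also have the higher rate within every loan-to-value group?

LTV over 85%: Lender B 7/23 = 30.4%, Lender A 240/562 = 42.7% → Lender A
LTV 70–85%: Lender B 63/130 = 48.5%, Lender A 121/233 = 51.9% → Lender A
LTV under 70%: Lender B 407/644 = 63.2%, Lender A 13/17 = 76.5% → Lender A
Overall: Lender B 477/797 = 59.8%, Lender A 374/812 = 46.1% → Lender B
Lender A wins each loan-to-value group but Lender B wins overall — the comparison reverses. Lender A's loans skew toward LTV over 85%, which has a lower base rate.

No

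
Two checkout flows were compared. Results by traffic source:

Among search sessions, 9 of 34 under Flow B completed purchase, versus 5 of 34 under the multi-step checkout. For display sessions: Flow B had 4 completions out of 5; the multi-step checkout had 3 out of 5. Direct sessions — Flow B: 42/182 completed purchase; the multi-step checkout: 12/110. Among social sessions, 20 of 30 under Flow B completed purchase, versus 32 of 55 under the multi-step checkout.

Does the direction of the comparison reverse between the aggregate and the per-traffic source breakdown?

No

Search: Flow B 9/34 = 26.5%, the multi-step checkout 5/34 = 14.7% → Flow B
Display: Flow B 4/5 = 80.0%, the multi-step checkout 3/5 = 60.0% → Flow B
Direct: Flow B 42/182 = 23.1%, the multi-step checkout 12/110 = 10.9% → Flow B
Social: Flow B 20/30 = 66.7%, the multi-step checkout 32/55 = 58.2% → Flow B
Overall: Flow B 75/251 = 29.9%, the multi-step checkout 52/204 = 25.5% → Flow B
Flow B wins overall and in every traffic group — no reversal.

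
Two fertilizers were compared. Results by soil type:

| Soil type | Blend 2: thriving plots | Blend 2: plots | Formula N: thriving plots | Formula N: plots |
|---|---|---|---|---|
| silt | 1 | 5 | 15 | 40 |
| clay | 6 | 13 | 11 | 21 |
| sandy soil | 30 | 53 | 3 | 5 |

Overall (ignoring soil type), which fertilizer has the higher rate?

Silt: Blend 2 1/5 = 20.0%, Formula N 15/40 = 37.5% → Formula N
Clay: Blend 2 6/13 = 46.2%, Formula N 11/21 = 52.4% → Formula N
Sandy soil: Blend 2 30/53 = 56.6%, Formula N 3/5 = 60.0% → Formula N
Overall: Blend 2 37/71 = 52.1%, Formula N 29/66 = 43.9% → Blend 2
(Formula N wins every soil group but Blend 2 wins overall — Formula N's plots skew toward the low-rate silt group.)

Blend 2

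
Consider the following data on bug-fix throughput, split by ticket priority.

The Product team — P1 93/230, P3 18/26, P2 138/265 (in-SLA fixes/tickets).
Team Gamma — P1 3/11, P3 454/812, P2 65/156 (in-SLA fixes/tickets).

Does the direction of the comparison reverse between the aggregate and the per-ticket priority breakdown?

Yes

P1: the Product team 93/230 = 40.4%, Team Gamma 3/11 = 27.3% → the Product team
P3: the Product team 18/26 = 69.2%, Team Gamma 454/812 = 55.9% → the Product team
P2: the Product team 138/265 = 52.1%, Team Gamma 65/156 = 41.7% → the Product team
Overall: the Product team 249/521 = 47.8%, Team Gamma 522/979 = 53.3% → Team Gamma
The Product team wins each ticket group but Team Gamma wins overall — the comparison reverses. The Product team's tickets skew toward P1, which has a lower base rate.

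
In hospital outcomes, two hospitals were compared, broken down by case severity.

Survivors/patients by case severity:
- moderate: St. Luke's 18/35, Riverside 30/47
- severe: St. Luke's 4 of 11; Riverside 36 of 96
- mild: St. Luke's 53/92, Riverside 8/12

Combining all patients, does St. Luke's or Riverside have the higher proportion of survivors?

Moderate: St. Luke's 18/35 = 51.4%, Riverside 30/47 = 63.8% → Riverside
Severe: St. Luke's 4/11 = 36.4%, Riverside 36/96 = 37.5% → Riverside
Mild: St. Luke's 53/92 = 57.6%, Riverside 8/12 = 66.7% → Riverside
Overall: St. Luke's 75/138 = 54.3%, Riverside 74/155 = 47.7% → St. Luke's
(Riverside wins every case group but St. Luke's wins overall — Riverside's patients skew toward the low-rate severe group.)

St. Luke's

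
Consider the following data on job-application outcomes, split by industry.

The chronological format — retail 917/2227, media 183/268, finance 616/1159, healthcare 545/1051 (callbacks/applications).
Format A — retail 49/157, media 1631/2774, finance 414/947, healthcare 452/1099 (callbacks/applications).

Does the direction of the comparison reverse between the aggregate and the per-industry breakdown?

Retail: the chronological format 917/2227 = 41.2%, Format A 49/157 = 31.2% → the chronological format
Media: the chronological format 183/268 = 68.3%, Format A 1631/2774 = 58.8% → the chronological format
Finance: the chronological format 616/1159 = 53.1%, Format A 414/947 = 43.7% → the chronological format
Healthcare: the chronological format 545/1051 = 51.9%, Format A 452/1099 = 41.1% → the chronological format
Overall: the chronological format 2261/4705 = 48.1%, Format A 2546/4977 = 51.2% → Format A
The chronological format wins each industry group but Format A wins overall — the comparison reverses. The chronological format's applications skew toward retail, which has a lower base rate.

Yes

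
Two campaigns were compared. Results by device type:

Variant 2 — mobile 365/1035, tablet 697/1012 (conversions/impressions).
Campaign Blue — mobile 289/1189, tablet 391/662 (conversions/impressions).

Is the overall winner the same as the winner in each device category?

Mobile: Variant 2 365/1035 = 35.3%, Campaign Blue 289/1189 = 24.3% → Variant 2
Tablet: Variant 2 697/1012 = 68.9%, Campaign Blue 391/662 = 59.1% → Variant 2
Overall: Variant 2 1062/2047 = 51.9%, Campaign Blue 680/1851 = 36.7% → Variant 2
Variant 2 wins overall and in every device group — no reversal.

Yes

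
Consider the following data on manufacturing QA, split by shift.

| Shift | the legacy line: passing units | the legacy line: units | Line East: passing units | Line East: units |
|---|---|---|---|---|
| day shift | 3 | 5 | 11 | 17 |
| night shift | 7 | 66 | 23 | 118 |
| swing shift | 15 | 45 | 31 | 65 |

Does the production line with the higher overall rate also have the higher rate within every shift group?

Day shift: the legacy line 3/5 = 60.0%, Line East 11/17 = 64.7% → Line East
Night shift: the legacy line 7/66 = 10.6%, Line East 23/118 = 19.5% → Line East
Swing shift: the legacy line 15/45 = 33.3%, Line East 31/65 = 47.7% → Line East
Overall: the legacy line 25/116 = 21.6%, Line East 65/200 = 32.5% → Line East
Line East wins overall and in every shift group — no reversal.

Yes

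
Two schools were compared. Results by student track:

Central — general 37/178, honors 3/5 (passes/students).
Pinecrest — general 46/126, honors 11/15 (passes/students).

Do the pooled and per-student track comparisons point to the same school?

General: Central 37/178 = 20.8%, Pinecrest 46/126 = 36.5% → Pinecrest
Honors: Central 3/5 = 60.0%, Pinecrest 11/15 = 73.3% → Pinecrest
Overall: Central 40/183 = 21.9%, Pinecrest 57/141 = 40.4% → Pinecrest
Pinecrest wins overall and in every student group — no reversal.

Yes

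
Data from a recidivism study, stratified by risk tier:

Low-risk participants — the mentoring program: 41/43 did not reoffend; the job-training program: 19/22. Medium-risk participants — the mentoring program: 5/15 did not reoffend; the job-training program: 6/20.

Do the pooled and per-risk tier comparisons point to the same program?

Yes

Low-risk: the mentoring program 41/43 = 95.3%, the job-training program 19/22 = 86.4% → the mentoring program
Medium-risk: the mentoring program 5/15 = 33.3%, the job-training program 6/20 = 30.0% → the mentoring program
Overall: the mentoring program 46/58 = 79.3%, the job-training program 25/42 = 59.5% → the mentoring program
The mentoring program wins overall and in every risk group — no reversal.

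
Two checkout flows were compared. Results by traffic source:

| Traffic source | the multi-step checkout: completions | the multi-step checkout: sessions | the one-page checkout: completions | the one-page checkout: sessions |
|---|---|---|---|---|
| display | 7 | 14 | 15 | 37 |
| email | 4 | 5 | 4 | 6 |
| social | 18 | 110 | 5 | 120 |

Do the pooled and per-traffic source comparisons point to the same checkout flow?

Display: the multi-step checkout 7/14 = 50.0%, the one-page checkout 15/37 = 40.5% → the multi-step checkout
Email: the multi-step checkout 4/5 = 80.0%, the one-page checkout 4/6 = 66.7% → the multi-step checkout
Social: the multi-step checkout 18/110 = 16.4%, the one-page checkout 5/120 = 4.2% → the multi-step checkout
Overall: the multi-step checkout 29/129 = 22.5%, the one-page checkout 24/163 = 14.7% → the multi-step checkout
The multi-step checkout wins overall and in every traffic group — no reversal.

Yes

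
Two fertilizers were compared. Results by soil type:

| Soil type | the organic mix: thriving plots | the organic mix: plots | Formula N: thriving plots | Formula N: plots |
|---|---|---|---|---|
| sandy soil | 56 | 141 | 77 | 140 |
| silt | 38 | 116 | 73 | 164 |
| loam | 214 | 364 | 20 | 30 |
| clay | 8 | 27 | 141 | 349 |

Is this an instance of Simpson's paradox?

Yes

Sandy soil: the organic mix 56/141 = 39.7%, Formula N 77/140 = 55.0% → Formula N
Silt: the organic mix 38/116 = 32.8%, Formula N 73/164 = 44.5% → Formula N
Loam: the organic mix 214/364 = 58.8%, Formula N 20/30 = 66.7% → Formula N
Clay: the organic mix 8/27 = 29.6%, Formula N 141/349 = 40.4% → Formula N
Overall: the organic mix 316/648 = 48.8%, Formula N 311/683 = 45.5% → the organic mix
Formula N wins each soil group but the organic mix wins overall — the comparison reverses. Formula N's plots skew toward clay, which has a lower base rate.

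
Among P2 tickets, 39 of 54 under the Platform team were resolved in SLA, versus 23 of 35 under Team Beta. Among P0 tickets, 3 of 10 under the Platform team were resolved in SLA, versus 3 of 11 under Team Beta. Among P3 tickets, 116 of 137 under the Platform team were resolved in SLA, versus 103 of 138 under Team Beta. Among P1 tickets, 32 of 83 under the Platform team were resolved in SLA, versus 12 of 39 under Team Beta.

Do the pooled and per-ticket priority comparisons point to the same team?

Yes

P2: the Platform team 39/54 = 72.2%, Team Beta 23/35 = 65.7% → the Platform team
P0: the Platform team 3/10 = 30.0%, Team Beta 3/11 = 27.3% → the Platform team
P3: the Platform team 116/137 = 84.7%, Team Beta 103/138 = 74.6% → the Platform team
P1: the Platform team 32/83 = 38.6%, Team Beta 12/39 = 30.8% → the Platform team
Overall: the Platform team 190/284 = 66.9%, Team Beta 141/223 = 63.2% → the Platform team
The Platform team wins overall and in every ticket group — no reversal.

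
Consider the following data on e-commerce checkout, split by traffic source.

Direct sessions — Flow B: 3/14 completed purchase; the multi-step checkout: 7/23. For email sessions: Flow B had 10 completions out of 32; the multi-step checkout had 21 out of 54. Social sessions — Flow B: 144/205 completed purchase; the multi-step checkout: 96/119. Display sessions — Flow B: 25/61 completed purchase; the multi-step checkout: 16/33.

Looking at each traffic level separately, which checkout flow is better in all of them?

the multi-step checkout

Direct: Flow B 3/14 = 21.4%, the multi-step checkout 7/23 = 30.4% → the multi-step checkout
Email: Flow B 10/32 = 31.2%, the multi-step checkout 21/54 = 38.9% → the multi-step checkout
Social: Flow B 144/205 = 70.2%, the multi-step checkout 96/119 = 80.7% → the multi-step checkout
Display: Flow B 25/61 = 41.0%, the multi-step checkout 16/33 = 48.5% → the multi-step checkout
The multi-step checkout has the higher rate in all 4 groups.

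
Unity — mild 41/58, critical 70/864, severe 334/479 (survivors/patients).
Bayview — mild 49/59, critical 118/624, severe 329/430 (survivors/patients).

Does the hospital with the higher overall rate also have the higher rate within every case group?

Mild: Unity 41/58 = 70.7%, Bayview 49/59 = 83.1% → Bayview
Critical: Unity 70/864 = 8.1%, Bayview 118/624 = 18.9% → Bayview
Severe: Unity 334/479 = 69.7%, Bayview 329/430 = 76.5% → Bayview
Overall: Unity 445/1401 = 31.8%, Bayview 496/1113 = 44.6% → Bayview
Bayview wins overall and in every case group — no reversal.

Yes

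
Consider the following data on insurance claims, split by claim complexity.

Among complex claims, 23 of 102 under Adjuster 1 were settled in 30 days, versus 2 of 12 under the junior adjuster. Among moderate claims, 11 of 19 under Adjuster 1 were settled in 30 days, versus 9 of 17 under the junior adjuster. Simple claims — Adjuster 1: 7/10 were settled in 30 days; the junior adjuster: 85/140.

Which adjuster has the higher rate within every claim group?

Adjuster 1

Complex: Adjuster 1 23/102 = 22.5%, the junior adjuster 2/12 = 16.7% → Adjuster 1
Moderate: Adjuster 1 11/19 = 57.9%, the junior adjuster 9/17 = 52.9% → Adjuster 1
Simple: Adjuster 1 7/10 = 70.0%, the junior adjuster 85/140 = 60.7% → Adjuster 1
Adjuster 1 has the higher rate in all 3 groups.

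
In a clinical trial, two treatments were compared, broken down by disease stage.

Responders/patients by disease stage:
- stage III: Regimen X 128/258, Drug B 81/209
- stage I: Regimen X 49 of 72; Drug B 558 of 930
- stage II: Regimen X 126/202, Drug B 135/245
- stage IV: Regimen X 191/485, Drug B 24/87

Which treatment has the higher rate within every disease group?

Stage III: Regimen X 128/258 = 49.6%, Drug B 81/209 = 38.8% → Regimen X
Stage I: Regimen X 49/72 = 68.1%, Drug B 558/930 = 60.0% → Regimen X
Stage II: Regimen X 126/202 = 62.4%, Drug B 135/245 = 55.1% → Regimen X
Stage IV: Regimen X 191/485 = 39.4%, Drug B 24/87 = 27.6% → Regimen X
Regimen X has the higher rate in all 4 groups.

Regimen X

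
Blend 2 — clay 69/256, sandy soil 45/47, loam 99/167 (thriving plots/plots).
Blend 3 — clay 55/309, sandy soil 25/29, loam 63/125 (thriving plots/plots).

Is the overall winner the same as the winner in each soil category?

Clay: Blend 2 69/256 = 27.0%, Blend 3 55/309 = 17.8% → Blend 2
Sandy soil: Blend 2 45/47 = 95.7%, Blend 3 25/29 = 86.2% → Blend 2
Loam: Blend 2 99/167 = 59.3%, Blend 3 63/125 = 50.4% → Blend 2
Overall: Blend 2 213/470 = 45.3%, Blend 3 143/463 = 30.9% → Blend 2
Blend 2 wins overall and in every soil group — no reversal.

Yes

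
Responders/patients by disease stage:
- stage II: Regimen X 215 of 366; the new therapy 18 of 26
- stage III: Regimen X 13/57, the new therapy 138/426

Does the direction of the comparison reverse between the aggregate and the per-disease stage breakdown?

Yes

Stage II: Regimen X 215/366 = 58.7%, the new therapy 18/26 = 69.2% → the new therapy
Stage III: Regimen X 13/57 = 22.8%, the new therapy 138/426 = 32.4% → the new therapy
Overall: Regimen X 228/423 = 53.9%, the new therapy 156/452 = 34.5% → Regimen X
The new therapy wins each disease group but Regimen X wins overall — the comparison reverses. The new therapy's patients skew toward stage III, which has a lower base rate.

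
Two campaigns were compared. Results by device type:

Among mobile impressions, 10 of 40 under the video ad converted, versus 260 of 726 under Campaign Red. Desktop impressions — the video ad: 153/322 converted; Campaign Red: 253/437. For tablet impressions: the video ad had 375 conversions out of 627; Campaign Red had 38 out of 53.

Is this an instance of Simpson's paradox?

Yes

Mobile: the video ad 10/40 = 25.0%, Campaign Red 260/726 = 35.8% → Campaign Red
Desktop: the video ad 153/322 = 47.5%, Campaign Red 253/437 = 57.9% → Campaign Red
Tablet: the video ad 375/627 = 59.8%, Campaign Red 38/53 = 71.7% → Campaign Red
Overall: the video ad 538/989 = 54.4%, Campaign Red 551/1216 = 45.3% → the video ad
Campaign Red wins each device group but the video ad wins overall — the comparison reverses. Campaign Red's impressions skew toward mobile, which has a lower base rate.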